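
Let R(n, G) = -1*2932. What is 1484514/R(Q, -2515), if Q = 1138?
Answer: -742257/1466 ≈ -506.31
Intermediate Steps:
R(n, G) = -2932
1484514/R(Q, -2515) = 1484514/(-2932) = 1484514*(-1/2932) = -742257/1466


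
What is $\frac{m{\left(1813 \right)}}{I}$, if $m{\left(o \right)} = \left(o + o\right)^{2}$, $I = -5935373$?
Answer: $- \frac{13147876}{5935373} \approx -2.2152$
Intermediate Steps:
$m{\left(o \right)} = 4 o^{2}$ ($m{\left(o \right)} = \left(2 o\right)^{2} = 4 o^{2}$)
$\frac{m{\left(1813 \right)}}{I} = \frac{4 \cdot 1813^{2}}{-5935373} = 4 \cdot 3286969 \left(- \frac{1}{5935373}\right) = 13147876 \left(- \frac{1}{5935373}\right) = - \frac{13147876}{5935373}$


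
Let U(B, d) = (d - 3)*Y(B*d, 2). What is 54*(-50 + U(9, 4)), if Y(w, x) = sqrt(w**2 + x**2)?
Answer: -2700 + 540*sqrt(13) ≈ -753.00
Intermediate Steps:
U(B, d) = sqrt(4 + B**2*d**2)*(-3 + d) (U(B, d) = (d - 3)*sqrt((B*d)**2 + 2**2) = (-3 + d)*sqrt(B**2*d**2 + 4) = (-3 + d)*sqrt(4 + B**2*d**2) = sqrt(4 + B**2*d**2)*(-3 + d))
54*(-50 + U(9, 4)) = 54*(-50 + sqrt(4 + 9**2*4**2)*(-3 + 4)) = 54*(-50 + sqrt(4 + 81*16)*1) = 54*(-50 + sqrt(4 + 1296)*1) = 54*(-50 + sqrt(1300)*1) = 54*(-50 + (10*sqrt(13))*1) = 54*(-50 + 10*sqrt(13)) = -2700 + 540*sqrt(13)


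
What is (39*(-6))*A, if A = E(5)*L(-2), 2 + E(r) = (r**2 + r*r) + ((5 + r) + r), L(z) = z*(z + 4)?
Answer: 58968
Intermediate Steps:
L(z) = z*(4 + z)
E(r) = 3 + 2*r + 2*r**2 (E(r) = -2 + ((r**2 + r*r) + ((5 + r) + r)) = -2 + ((r**2 + r**2) + (5 + 2*r)) = -2 + (2*r**2 + (5 + 2*r)) = -2 + (5 + 2*r + 2*r**2) = 3 + 2*r + 2*r**2)
A = -252 (A = (3 + 2*5 + 2*5**2)*(-2*(4 - 2)) = (3 + 10 + 2*25)*(-2*2) = (3 + 10 + 50)*(-4) = 63*(-4) = -252)
(39*(-6))*A = (39*(-6))*(-252) = -234*(-252) = 58968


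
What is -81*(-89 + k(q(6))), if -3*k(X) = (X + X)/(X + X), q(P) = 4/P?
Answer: 7236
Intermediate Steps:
k(X) = -1/3 (k(X) = -(X + X)/(3*(X + X)) = -2*X/(3*(2*X)) = -2*X*1/(2*X)/3 = -1/3*1 = -1/3)
-81*(-89 + k(q(6))) = -81*(-89 - 1/3) = -81*(-268/3) = 7236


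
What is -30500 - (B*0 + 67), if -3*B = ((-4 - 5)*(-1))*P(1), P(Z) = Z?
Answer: -30567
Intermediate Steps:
B = -3 (B = -(-4 - 5)*(-1)/3 = -(-9*(-1))/3 = -3 ≈ -3.0000)
-30500 - (B*0 + 67) = -30500 - (-3*0 + 67) = -30500 - (0 + 67) = -30500 - 1*67 = -30500 - 67 = -30567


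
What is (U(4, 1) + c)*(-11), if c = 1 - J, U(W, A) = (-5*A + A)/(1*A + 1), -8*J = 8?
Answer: 0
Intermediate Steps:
J = -1 (J = -1/8*8 = -1)
U(W, A) = -4*A/(1 + A) (U(W, A) = (-4*A)/(A + 1) = (-4*A)/(1 + A) = -4*A/(1 + A))
c = 2 (c = 1 - 1*(-1) = 1 + 1 = 2)
(U(4, 1) + c)*(-11) = (-4*1/(1 + 1) + 2)*(-11) = (-4*1/2 + 2)*(-11) = (-4*1*1/2 + 2)*(-11) = (-2 + 2)*(-11) = 0*(-11) = 0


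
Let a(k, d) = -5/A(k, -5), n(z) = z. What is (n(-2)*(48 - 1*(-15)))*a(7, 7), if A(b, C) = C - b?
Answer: -105/2 ≈ -52.500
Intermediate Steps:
a(k, d) = -5/(-5 - k)
(n(-2)*(48 - 1*(-15)))*a(7, 7) = (-2*(48 - 1*(-15)))*(5/(5 + 7)) = (-2*(48 + 15))*(5/12) = (-2*63)*(5*(1/12)) = -126*5/12 = -105/2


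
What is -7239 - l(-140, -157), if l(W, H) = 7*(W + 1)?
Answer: -6266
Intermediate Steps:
l(W, H) = 7 + 7*W (l(W, H) = 7*(1 + W) = 7 + 7*W)
-7239 - l(-140, -157) = -7239 - (7 + 7*(-140)) = -7239 - (7 - 980) = -7239 - 1*(-973) = -7239 + 973 = -6266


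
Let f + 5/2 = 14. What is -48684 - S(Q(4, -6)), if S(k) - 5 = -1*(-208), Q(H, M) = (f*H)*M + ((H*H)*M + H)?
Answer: -48897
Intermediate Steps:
f = 23/2 (f = -5/2 + 14 = 23/2 ≈ 11.500)
Q(H, M) = H + M*H² + 23*H*M/2 (Q(H, M) = (23*H/2)*M + ((H*H)*M + H) = 23*H*M/2 + (H²*M + H) = 23*H*M/2 + (M*H² + H) = 23*H*M/2 + (H + M*H²) = H + M*H² + 23*H*M/2)
S(k) = 213 (S(k) = 5 - 1*(-208) = 5 + 208 = 213)
-48684 - S(Q(4, -6)) = -48684 - 1*213 = -48684 - 213 = -48897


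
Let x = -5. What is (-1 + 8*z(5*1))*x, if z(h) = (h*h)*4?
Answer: -3995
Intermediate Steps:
z(h) = 4*h**2 (z(h) = h**2*4 = 4*h**2)
(-1 + 8*z(5*1))*x = (-1 + 8*(4*(5*1)**2))*(-5) = (-1 + 8*(4*5**2))*(-5) = (-1 + 8*(4*25))*(-5) = (-1 + 8*100)*(-5) = (-1 + 800)*(-5) = 799*(-5) = -3995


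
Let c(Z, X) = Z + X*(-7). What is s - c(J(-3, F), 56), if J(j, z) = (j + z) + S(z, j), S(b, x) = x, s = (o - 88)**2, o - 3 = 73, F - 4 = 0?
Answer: 538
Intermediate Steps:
F = 4 (F = 4 + 0 = 4)
o = 76 (o = 3 + 73 = 76)
s = 144 (s = (76 - 88)**2 = (-12)**2 = 144)
J(j, z) = z + 2*j (J(j, z) = (j + z) + j = z + 2*j)
c(Z, X) = Z - 7*X
s - c(J(-3, F), 56) = 144 - ((4 + 2*(-3)) - 7*56) = 144 - ((4 - 6) - 392) = 144 - (-2 - 392) = 144 - 1*(-394) = 144 + 394 = 538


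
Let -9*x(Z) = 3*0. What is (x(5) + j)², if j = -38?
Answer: 1444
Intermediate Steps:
x(Z) = 0 (x(Z) = -0/3 = -⅑*0 = 0)
(x(5) + j)² = (0 - 38)² = (-38)² = 1444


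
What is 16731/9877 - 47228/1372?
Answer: -15839858/483973 ≈ -32.729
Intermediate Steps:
16731/9877 - 47228/1372 = 16731*(1/9877) - 47228*1/1372 = 16731/9877 - 11807/343 = -15839858/483973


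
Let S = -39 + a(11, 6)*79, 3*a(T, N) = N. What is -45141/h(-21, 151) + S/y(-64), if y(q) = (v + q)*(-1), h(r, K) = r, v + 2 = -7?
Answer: 1099264/511 ≈ 2151.2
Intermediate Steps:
v = -9 (v = -2 - 7 = -9)
a(T, N) = N/3
y(q) = 9 - q (y(q) = (-9 + q)*(-1) = 9 - q)
S = 119 (S = -39 + ((⅓)*6)*79 = -39 + 2*79 = -39 + 158 = 119)
-45141/h(-21, 151) + S/y(-64) = -45141/(-21) + 119/(9 - 1*(-64)) = -45141*(-1/21) + 119/(9 + 64) = 15047/7 + 119/73 = 1099264/511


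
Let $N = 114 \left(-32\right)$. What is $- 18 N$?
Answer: $65664$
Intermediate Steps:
$N = -3648$
$- 18 N = \left(-18\right) \left(-3648\right) = 65664$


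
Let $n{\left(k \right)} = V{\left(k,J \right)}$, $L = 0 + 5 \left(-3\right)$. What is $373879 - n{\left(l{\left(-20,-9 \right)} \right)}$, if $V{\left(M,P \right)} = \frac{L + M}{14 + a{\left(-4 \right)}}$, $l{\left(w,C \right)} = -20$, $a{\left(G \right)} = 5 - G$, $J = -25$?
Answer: $\frac{8599252}{23} \approx 3.7388 \cdot 10^{5}$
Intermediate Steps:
$L = -15$ ($L = 0 - 15 = -15$)
$V{\left(M,P \right)} = - \frac{15}{23} + \frac{M}{23}$ ($V{\left(M,P \right)} = \frac{-15 + M}{14 + \left(5 - -4\right)} = \frac{-15 + M}{14 + \left(5 + 4\right)} = \frac{-15 + M}{14 + 9} = \frac{-15 + M}{23} = \left(-15 + M\right) \frac{1}{23} = - \frac{15}{23} + \frac{M}{23}$)
$n{\left(k \right)} = - \frac{15}{23} + \frac{k}{23}$
$373879 - n{\left(l{\left(-20,-9 \right)} \right)} = 373879 - \left(- \frac{15}{23} + \frac{1}{23} \left(-20\right)\right) = 373879 - \left(- \frac{15}{23} - \frac{20}{23}\right) = 373879 - - \frac{35}{23} = 373879 + \frac{35}{23} = \frac{8599252}{23}$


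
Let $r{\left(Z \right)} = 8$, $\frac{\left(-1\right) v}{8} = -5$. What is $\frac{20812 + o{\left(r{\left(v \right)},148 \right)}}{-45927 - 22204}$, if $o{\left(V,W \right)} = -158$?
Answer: $- \frac{20654}{68131} \approx -0.30315$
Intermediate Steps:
$v = 40$ ($v = \left(-8\right) \left(-5\right) = 40$)
$\frac{20812 + o{\left(r{\left(v \right)},148 \right)}}{-45927 - 22204} = \frac{20812 - 158}{-45927 - 22204} = \frac{20654}{-45927 - 22204} = \frac{20654}{-68131} = 20654 \left(- \frac{1}{68131}\right) = - \frac{20654}{68131}$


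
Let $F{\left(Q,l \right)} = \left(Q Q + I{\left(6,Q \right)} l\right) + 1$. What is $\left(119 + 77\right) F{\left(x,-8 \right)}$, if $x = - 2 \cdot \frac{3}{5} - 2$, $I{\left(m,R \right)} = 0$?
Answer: $\frac{55076}{25} \approx 2203.0$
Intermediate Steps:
$x = - \frac{16}{5}$ ($x = - 2 \cdot 3 \cdot \frac{1}{5} - 2 = \left(-2\right) \frac{3}{5} - 2 = - \frac{6}{5} - 2 = - \frac{16}{5} \approx -3.2$)
$F{\left(Q,l \right)} = 1 + Q^{2}$ ($F{\left(Q,l \right)} = \left(Q Q + 0 l\right) + 1 = \left(Q^{2} + 0\right) + 1 = Q^{2} + 1 = 1 + Q^{2}$)
$\left(119 + 77\right) F{\left(x,-8 \right)} = \left(119 + 77\right) \left(1 + \left(- \frac{16}{5}\right)^{2}\right) = 196 \left(1 + \frac{256}{25}\right) = 196 \cdot \frac{281}{25} = \frac{55076}{25}$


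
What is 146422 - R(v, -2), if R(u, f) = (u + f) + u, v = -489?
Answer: 147402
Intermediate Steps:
R(u, f) = f + 2*u (R(u, f) = (f + u) + u = f + 2*u)
146422 - R(v, -2) = 146422 - (-2 + 2*(-489)) = 146422 - (-2 - 978) = 146422 - 1*(-980) = 146422 + 980 = 147402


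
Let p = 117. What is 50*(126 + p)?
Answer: 12150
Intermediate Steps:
50*(126 + p) = 50*(126 + 117) = 50*243 = 12150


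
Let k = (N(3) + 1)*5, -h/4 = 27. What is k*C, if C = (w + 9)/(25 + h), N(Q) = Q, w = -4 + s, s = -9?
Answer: 80/83 ≈ 0.96386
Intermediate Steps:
w = -13 (w = -4 - 9 = -13)
h = -108 (h = -4*27 = -108)
C = 4/83 (C = (-13 + 9)/(25 - 108) = -4/(-83) = -4*(-1/83) = 4/83 ≈ 0.048193)
k = 20 (k = (3 + 1)*5 = 4*5 = 20)
k*C = 20*(4/83) = 80/83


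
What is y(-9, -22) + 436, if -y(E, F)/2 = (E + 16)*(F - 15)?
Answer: 954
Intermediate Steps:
y(E, F) = -2*(-15 + F)*(16 + E) (y(E, F) = -2*(E + 16)*(F - 15) = -2*(16 + E)*(-15 + F) = -2*(-15 + F)*(16 + E))
y(-9, -22) + 436 = (480 - 32*(-22) + 30*(-9) - 2*(-9)*(-22)) + 436 = (480 + 704 - 270 - 396) + 436 = 518 + 436 = 954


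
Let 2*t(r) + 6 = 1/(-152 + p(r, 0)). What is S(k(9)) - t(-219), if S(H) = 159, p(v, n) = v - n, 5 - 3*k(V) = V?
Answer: 120205/742 ≈ 162.00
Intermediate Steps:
k(V) = 5/3 - V/3
t(r) = -3 + 1/(2*(-152 + r)) (t(r) = -3 + 1/(2*(-152 + (r - 1*0))) = -3 + 1/(2*(-152 + (r + 0))) = -3 + 1/(2*(-152 + r)))
S(k(9)) - t(-219) = 159 - (913 - 6*(-219))/(2*(-152 - 219)) = 159 - (913 + 1314)/(2*(-371)) = 159 - (-1)*2227/(2*371) = 159 - 1*(-2227/742) = 159 + 2227/742 = 120205/742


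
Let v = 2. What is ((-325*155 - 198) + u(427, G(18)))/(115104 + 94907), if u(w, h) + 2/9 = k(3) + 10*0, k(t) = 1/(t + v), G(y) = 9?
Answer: -2275786/9450495 ≈ -0.24081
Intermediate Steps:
k(t) = 1/(2 + t) (k(t) = 1/(t + 2) = 1/(2 + t))
u(w, h) = -1/45 (u(w, h) = -2/9 + (1/(2 + 3) + 10*0) = -2/9 + (1/5 + 0) = -2/9 + (⅕ + 0) = -2/9 + ⅕ = -1/45)
((-325*155 - 198) + u(427, G(18)))/(115104 + 94907) = ((-325*155 - 198) - 1/45)/(115104 + 94907) = ((-50375 - 198) - 1/45)/210011 = (-50573 - 1/45)*(1/210011) = -2275786/45*1/210011 = -2275786/9450495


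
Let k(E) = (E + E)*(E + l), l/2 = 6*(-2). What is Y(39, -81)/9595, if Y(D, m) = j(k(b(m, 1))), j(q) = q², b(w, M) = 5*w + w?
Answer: 49147663680/1919 ≈ 2.5611e+7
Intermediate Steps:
l = -24 (l = 2*(6*(-2)) = 2*(-12) = -24)
b(w, M) = 6*w
k(E) = 2*E*(-24 + E) (k(E) = (E + E)*(E - 24) = (2*E)*(-24 + E) = 2*E*(-24 + E))
Y(D, m) = 144*m²*(-24 + 6*m)² (Y(D, m) = (2*(6*m)*(-24 + 6*m))² = (12*m*(-24 + 6*m))² = 144*m²*(-24 + 6*m)²)
Y(39, -81)/9595 = (5184*(-81)²*(-4 - 81)²)/9595 = (5184*6561*(-85)²)*(1/9595) = (5184*6561*7225)*(1/9595) = 245738318400*(1/9595) = 49147663680/1919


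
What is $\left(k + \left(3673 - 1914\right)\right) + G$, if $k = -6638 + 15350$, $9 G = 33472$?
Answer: $\frac{127711}{9} \approx 14190.0$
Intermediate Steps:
$G = \frac{33472}{9}$ ($G = \frac{1}{9} \cdot 33472 = \frac{33472}{9} \approx 3719.1$)
$k = 8712$
$\left(k + \left(3673 - 1914\right)\right) + G = \left(8712 + \left(3673 - 1914\right)\right) + \frac{33472}{9} = \left(8712 + 1759\right) + \frac{33472}{9} = 10471 + \frac{33472}{9} = \frac{127711}{9}$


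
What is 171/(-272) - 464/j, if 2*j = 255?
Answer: -17413/4080 ≈ -4.2679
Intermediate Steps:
j = 255/2 (j = (1/2)*255 = 255/2 ≈ 127.50)
171/(-272) - 464/j = 171/(-272) - 464/255/2 = 171*(-1/272) - 464*2/255 = -171/272 - 928/255 = -17413/4080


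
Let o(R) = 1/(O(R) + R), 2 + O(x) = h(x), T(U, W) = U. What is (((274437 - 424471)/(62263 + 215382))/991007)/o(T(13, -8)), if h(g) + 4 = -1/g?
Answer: -2700612/715385160139 ≈ -3.7750e-6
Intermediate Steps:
h(g) = -4 - 1/g
O(x) = -6 - 1/x (O(x) = -2 + (-4 - 1/x) = -6 - 1/x)
o(R) = 1/(-6 + R - 1/R) (o(R) = 1/((-6 - 1/R) + R) = 1/(-6 + R - 1/R))
(((274437 - 424471)/(62263 + 215382))/991007)/o(T(13, -8)) = (((274437 - 424471)/(62263 + 215382))/991007)/((-1*13/(1 - 1*13*(-6 + 13)))) = (-150034/277645*(1/991007))/((-1*13/(1 - 1*13*7))) = (-150034*1/277645*(1/991007))/((-1*13/(1 - 91))) = (-150034/277645*1/991007)/((-1*13/(-90))) = -150034/(275148138515*((-1*13*(-1/90)))) = -150034/(275148138515*13/90) = -150034/275148138515*90/13 = -2700612/715385160139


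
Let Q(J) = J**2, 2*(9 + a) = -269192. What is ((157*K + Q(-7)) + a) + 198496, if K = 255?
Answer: 103975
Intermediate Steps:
a = -134605 (a = -9 + (1/2)*(-269192) = -9 - 134596 = -134605)
((157*K + Q(-7)) + a) + 198496 = ((157*255 + (-7)**2) - 134605) + 198496 = ((40035 + 49) - 134605) + 198496 = (40084 - 134605) + 198496 = -94521 + 198496 = 103975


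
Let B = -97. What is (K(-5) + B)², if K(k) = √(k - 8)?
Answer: (97 - I*√13)² ≈ 9396.0 - 699.48*I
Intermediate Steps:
K(k) = √(-8 + k)
(K(-5) + B)² = (√(-8 - 5) - 97)² = (√(-13) - 97)² = (I*√13 - 97)² = (-97 + I*√13)²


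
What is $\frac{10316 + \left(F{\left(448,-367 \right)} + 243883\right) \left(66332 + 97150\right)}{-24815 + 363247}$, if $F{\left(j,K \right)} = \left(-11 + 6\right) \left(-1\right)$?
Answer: $\frac{9967827083}{84608} \approx 1.1781 \cdot 10^{5}$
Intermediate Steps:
$F{\left(j,K \right)} = 5$ ($F{\left(j,K \right)} = \left(-5\right) \left(-1\right) = 5$)
$\frac{10316 + \left(F{\left(448,-367 \right)} + 243883\right) \left(66332 + 97150\right)}{-24815 + 363247} = \frac{10316 + \left(5 + 243883\right) \left(66332 + 97150\right)}{-24815 + 363247} = \frac{10316 + 243888 \cdot 163482}{338432} = \left(10316 + 39871298016\right) \frac{1}{338432} = 39871308332 \cdot \frac{1}{338432} = \frac{9967827083}{84608}$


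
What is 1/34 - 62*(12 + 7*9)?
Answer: -158099/34 ≈ -4650.0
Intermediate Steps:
1/34 - 62*(12 + 7*9) = 1/34 - 62*(12 + 63) = 1/34 - 62*75 = 1/34 - 4650 = -158099/34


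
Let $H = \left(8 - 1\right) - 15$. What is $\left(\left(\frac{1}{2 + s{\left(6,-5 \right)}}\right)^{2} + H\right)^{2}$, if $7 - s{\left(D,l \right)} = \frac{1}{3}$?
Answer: $\frac{29149201}{456976} \approx 63.787$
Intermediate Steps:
$s{\left(D,l \right)} = \frac{20}{3}$ ($s{\left(D,l \right)} = 7 - \frac{1}{3} = \frac{20}{3}$)
$H = -8$ ($H = 7 - 15 = -8$)
$\left(\left(\frac{1}{2 + s{\left(6,-5 \right)}}\right)^{2} + H\right)^{2} = \left(\left(\frac{1}{2 + \frac{20}{3}}\right)^{2} - 8\right)^{2} = \left(\left(\frac{1}{\frac{26}{3}}\right)^{2} - 8\right)^{2} = \left(\left(\frac{3}{26}\right)^{2} - 8\right)^{2} = \left(\frac{9}{676} - 8\right)^{2} = \left(- \frac{5399}{676}\right)^{2} = \frac{29149201}{456976}$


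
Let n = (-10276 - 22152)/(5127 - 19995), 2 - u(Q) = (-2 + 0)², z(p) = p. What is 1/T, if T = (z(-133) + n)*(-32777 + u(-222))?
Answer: 3717/15938919866 ≈ 2.3320e-7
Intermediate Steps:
u(Q) = -2 (u(Q) = 2 - (-2 + 0)² = 2 - 1*(-2)² = 2 - 1*4 = 2 - 4 = -2)
n = 8107/3717 (n = -32428/(-14868) = -32428*(-1/14868) = 8107/3717 ≈ 2.1811)
T = 15938919866/3717 (T = (-133 + 8107/3717)*(-32777 - 2) = -486254/3717*(-32779) = 15938919866/3717 ≈ 4.2881e+6)
1/T = 1/(15938919866/3717) = 3717/15938919866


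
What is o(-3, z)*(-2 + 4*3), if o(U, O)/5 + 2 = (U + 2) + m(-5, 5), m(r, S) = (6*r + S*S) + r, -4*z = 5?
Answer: -650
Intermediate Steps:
z = -5/4 (z = -¼*5 = -5/4 ≈ -1.2500)
m(r, S) = S² + 7*r (m(r, S) = (6*r + S²) + r = (S² + 6*r) + r = S² + 7*r)
o(U, O) = -50 + 5*U (o(U, O) = -10 + 5*((U + 2) + (5² + 7*(-5))) = -10 + 5*((2 + U) + (25 - 35)) = -10 + 5*((2 + U) - 10) = -10 + 5*(-8 + U) = -10 + (-40 + 5*U) = -50 + 5*U)
o(-3, z)*(-2 + 4*3) = (-50 + 5*(-3))*(-2 + 4*3) = (-50 - 15)*(-2 + 12) = -65*10 = -650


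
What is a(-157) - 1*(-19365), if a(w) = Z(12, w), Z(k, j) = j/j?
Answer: 19366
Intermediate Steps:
Z(k, j) = 1
a(w) = 1
a(-157) - 1*(-19365) = 1 - 1*(-19365) = 1 + 19365 = 19366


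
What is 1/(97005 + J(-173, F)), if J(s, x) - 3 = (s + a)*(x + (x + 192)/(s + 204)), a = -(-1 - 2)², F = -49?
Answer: 31/3257680 ≈ 9.5160e-6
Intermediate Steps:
a = -9 (a = -1*(-3)² = -1*9 = -9)
J(s, x) = 3 + (-9 + s)*(x + (192 + x)/(204 + s)) (J(s, x) = 3 + (s - 9)*(x + (x + 192)/(s + 204)) = 3 + (-9 + s)*(x + (192 + x)/(204 + s)))
1/(97005 + J(-173, F)) = 1/(97005 + (-1116 - 1845*(-49) + 195*(-173) - 49*(-173)² + 196*(-173)*(-49))/(204 - 173)) = 1/(97005 + (-1116 + 90405 - 33735 - 49*29929 + 1661492)/31) = 1/(97005 + (-1116 + 90405 - 33735 - 1466521 + 1661492)/31) = 1/(97005 + (1/31)*250525) = 1/(97005 + 250525/31) = 1/(3257680/31) = 31/3257680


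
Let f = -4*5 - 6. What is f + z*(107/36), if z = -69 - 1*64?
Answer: -15167/36 ≈ -421.31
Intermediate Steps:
f = -26 (f = -20 - 6 = -26)
z = -133 (z = -69 - 64 = -133)
f + z*(107/36) = -26 - 14231/36 = -15167/36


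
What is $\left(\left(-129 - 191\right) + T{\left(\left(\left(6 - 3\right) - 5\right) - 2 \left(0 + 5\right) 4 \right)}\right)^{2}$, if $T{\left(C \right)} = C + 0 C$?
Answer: $131044$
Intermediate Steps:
$T{\left(C \right)} = C$ ($T{\left(C \right)} = C + 0 = C$)
$\left(\left(-129 - 191\right) + T{\left(\left(\left(6 - 3\right) - 5\right) - 2 \left(0 + 5\right) 4 \right)}\right)^{2} = \left(\left(-129 - 191\right) + \left(\left(\left(6 - 3\right) - 5\right) - 2 \left(0 + 5\right) 4\right)\right)^{2} = \left(-320 + \left(\left(3 - 5\right) - 2 \cdot 5 \cdot 4\right)\right)^{2} = \left(-320 - 42\right)^{2} = \left(-362\right)^{2} = 131044$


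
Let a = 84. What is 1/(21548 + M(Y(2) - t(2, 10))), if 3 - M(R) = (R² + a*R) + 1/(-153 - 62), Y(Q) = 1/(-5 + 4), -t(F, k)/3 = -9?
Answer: 215/4970586 ≈ 4.3254e-5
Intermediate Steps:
t(F, k) = 27 (t(F, k) = -3*(-9) = 27)
Y(Q) = -1 (Y(Q) = 1/(-1) = -1)
M(R) = 646/215 - R² - 84*R (M(R) = 3 - ((R² + 84*R) + 1/(-153 - 62)) = 3 - ((R² + 84*R) + 1/(-215)) = 3 - ((R² + 84*R) - 1/215) = 3 - (-1/215 + R² + 84*R) = 3 + (1/215 - R² - 84*R) = 646/215 - R² - 84*R)
1/(21548 + M(Y(2) - t(2, 10))) = 1/(21548 + (646/215 - (-1 - 1*27)² - 84*(-1 - 1*27))) = 1/(21548 + (646/215 - (-1 - 27)² - 84*(-1 - 27))) = 1/(21548 + (646/215 - 1*(-28)² - 84*(-28))) = 1/(21548 + (646/215 - 1*784 + 2352)) = 1/(21548 + (646/215 - 784 + 2352)) = 1/(21548 + 337766/215) = 1/(4970586/215) = 215/4970586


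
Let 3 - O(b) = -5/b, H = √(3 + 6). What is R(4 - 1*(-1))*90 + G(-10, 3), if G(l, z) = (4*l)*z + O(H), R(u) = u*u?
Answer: 6404/3 ≈ 2134.7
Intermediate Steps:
H = 3 (H = √9 = 3)
O(b) = 3 + 5/b (O(b) = 3 - (-5)/b = 3 + 5/b)
R(u) = u²
G(l, z) = 14/3 + 4*l*z (G(l, z) = (4*l)*z + (3 + 5/3) = 4*l*z + (3 + 5*(⅓)) = 4*l*z + (3 + 5/3) = 4*l*z + 14/3 = 14/3 + 4*l*z)
R(4 - 1*(-1))*90 + G(-10, 3) = (4 - 1*(-1))²*90 + (14/3 + 4*(-10)*3) = (4 + 1)²*90 + (14/3 - 120) = 5²*90 - 346/3 = 25*90 - 346/3 = 2250 - 346/3 = 6404/3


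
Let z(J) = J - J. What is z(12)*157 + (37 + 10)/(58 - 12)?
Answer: 47/46 ≈ 1.0217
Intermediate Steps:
z(J) = 0
z(12)*157 + (37 + 10)/(58 - 12) = 0*157 + (37 + 10)/(58 - 12) = 0 + 47/46 = 47/46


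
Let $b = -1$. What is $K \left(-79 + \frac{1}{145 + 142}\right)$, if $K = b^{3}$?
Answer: $\frac{22672}{287} \approx 78.996$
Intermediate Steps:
$K = -1$ ($K = \left(-1\right)^{3} = -1$)
$K \left(-79 + \frac{1}{145 + 142}\right) = - (-79 + \frac{1}{145 + 142}) = - (-79 + \frac{1}{287}) = \left(-1\right) \left(- \frac{22672}{287}\right) = \frac{22672}{287}$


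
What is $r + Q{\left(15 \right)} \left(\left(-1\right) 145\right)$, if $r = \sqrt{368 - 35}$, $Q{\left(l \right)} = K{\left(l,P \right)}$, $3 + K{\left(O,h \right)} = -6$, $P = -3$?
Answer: $1305 + 3 \sqrt{37} \approx 1323.2$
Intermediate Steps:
$K{\left(O,h \right)} = -9$ ($K{\left(O,h \right)} = -3 - 6 = -9$)
$Q{\left(l \right)} = -9$
$r = 3 \sqrt{37}$ ($r = \sqrt{333} = 3 \sqrt{37} \approx 18.248$)
$r + Q{\left(15 \right)} \left(\left(-1\right) 145\right) = 3 \sqrt{37} - 9 \left(\left(-1\right) 145\right) = 3 \sqrt{37} - -1305 = 3 \sqrt{37} + 1305 = 1305 + 3 \sqrt{37}$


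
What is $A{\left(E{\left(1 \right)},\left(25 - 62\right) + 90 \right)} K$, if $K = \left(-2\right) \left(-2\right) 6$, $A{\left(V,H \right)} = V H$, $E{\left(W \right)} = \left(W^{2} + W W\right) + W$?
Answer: $3816$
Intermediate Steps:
$E{\left(W \right)} = W + 2 W^{2}$ ($E{\left(W \right)} = \left(W^{2} + W^{2}\right) + W = 2 W^{2} + W = W + 2 W^{2}$)
$A{\left(V,H \right)} = H V$
$K = 24$ ($K = 4 \cdot 6 = 24$)
$A{\left(E{\left(1 \right)},\left(25 - 62\right) + 90 \right)} K = \left(\left(25 - 62\right) + 90\right) 1 \left(1 + 2 \cdot 1\right) 24 = \left(-37 + 90\right) 1 \left(1 + 2\right) 24 = 53 \cdot 1 \cdot 3 \cdot 24 = 53 \cdot 3 \cdot 24 = 159 \cdot 24 = 3816$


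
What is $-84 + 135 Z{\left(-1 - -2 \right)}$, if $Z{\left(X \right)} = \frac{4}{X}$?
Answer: $456$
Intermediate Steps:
$-84 + 135 Z{\left(-1 - -2 \right)} = -84 + 135 \frac{4}{-1 - -2} = -84 + 135 \frac{4}{-1 + 2} = -84 + 135 \cdot \frac{4}{1} = -84 + 135 \cdot 4 \cdot 1 = -84 + 135 \cdot 4 = -84 + 540 = 456$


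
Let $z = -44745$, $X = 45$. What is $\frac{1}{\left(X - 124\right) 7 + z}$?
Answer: $- \frac{1}{45298} \approx -2.2076 \cdot 10^{-5}$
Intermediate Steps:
$\frac{1}{\left(X - 124\right) 7 + z} = \frac{1}{\left(45 - 124\right) 7 - 44745} = \frac{1}{\left(-79\right) 7 - 44745} = \frac{1}{-553 - 44745} = \frac{1}{-45298} = - \frac{1}{45298}$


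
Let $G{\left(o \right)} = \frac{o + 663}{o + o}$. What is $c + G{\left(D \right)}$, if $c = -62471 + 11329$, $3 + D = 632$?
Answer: $- \frac{1892216}{37} \approx -51141.0$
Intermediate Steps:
$D = 629$ ($D = -3 + 632 = 629$)
$G{\left(o \right)} = \frac{663 + o}{2 o}$
$c = -51142$
$c + G{\left(D \right)} = -51142 + \frac{663 + 629}{2 \cdot 629} = -51142 + \frac{1}{2} \cdot \frac{1}{629} \cdot 1292 = -51142 + \frac{38}{37} = - \frac{1892216}{37}$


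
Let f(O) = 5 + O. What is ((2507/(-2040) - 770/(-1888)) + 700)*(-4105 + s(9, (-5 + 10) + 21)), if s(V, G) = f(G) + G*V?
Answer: -2692901584/1003 ≈ -2.6848e+6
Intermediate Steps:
s(V, G) = 5 + G + G*V (s(V, G) = (5 + G) + G*V = 5 + G + G*V)
((2507/(-2040) - 770/(-1888)) + 700)*(-4105 + s(9, (-5 + 10) + 21)) = ((2507/(-2040) - 770/(-1888)) + 700)*(-4105 + (5 + ((-5 + 10) + 21) + ((-5 + 10) + 21)*9)) = ((2507*(-1/2040) - 770*(-1/1888)) + 700)*(-4105 + (5 + (5 + 21) + (5 + 21)*9)) = ((-2507/2040 + 385/944) + 700)*(-4105 + (5 + 26 + 26*9)) = (-197651/240720 + 700)*(-4105 + (5 + 26 + 234)) = 168306349*(-4105 + 265)/240720 = (168306349/240720)*(-3840) = -2692901584/1003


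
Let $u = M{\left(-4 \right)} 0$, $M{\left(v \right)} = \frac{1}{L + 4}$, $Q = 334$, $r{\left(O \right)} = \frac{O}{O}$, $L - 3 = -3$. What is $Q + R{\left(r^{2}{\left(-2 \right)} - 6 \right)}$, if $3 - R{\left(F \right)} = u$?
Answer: $337$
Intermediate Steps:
$L = 0$ ($L = 3 - 3 = 0$)
$r{\left(O \right)} = 1$
$M{\left(v \right)} = \frac{1}{4}$ ($M{\left(v \right)} = \frac{1}{0 + 4} = \frac{1}{4}$)
$u = 0$ ($u = \frac{1}{4} \cdot 0 = 0$)
$R{\left(F \right)} = 3$ ($R{\left(F \right)} = 3 - 0 = 3 + 0 = 3$)
$Q + R{\left(r^{2}{\left(-2 \right)} - 6 \right)} = 334 + 3 = 337$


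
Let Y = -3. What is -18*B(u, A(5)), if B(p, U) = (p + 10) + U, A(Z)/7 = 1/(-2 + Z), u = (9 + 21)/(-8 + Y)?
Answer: -1902/11 ≈ -172.91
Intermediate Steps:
u = -30/11 (u = (9 + 21)/(-8 - 3) = 30/(-11) = 30*(-1/11) = -30/11 ≈ -2.7273)
A(Z) = 7/(-2 + Z)
B(p, U) = 10 + U + p (B(p, U) = (10 + p) + U = 10 + U + p)
-18*B(u, A(5)) = -18*(10 + 7/(-2 + 5) - 30/11) = -18*(10 + 7/3 - 30/11) = -18*317/33 = -1902/11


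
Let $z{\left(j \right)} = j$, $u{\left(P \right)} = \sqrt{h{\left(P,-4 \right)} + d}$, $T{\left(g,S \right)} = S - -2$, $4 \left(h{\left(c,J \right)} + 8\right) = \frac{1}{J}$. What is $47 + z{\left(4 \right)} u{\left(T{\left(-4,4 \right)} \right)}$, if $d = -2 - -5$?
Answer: $47 + 9 i \approx 47.0 + 9.0 i$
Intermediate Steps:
$h{\left(c,J \right)} = -8 + \frac{1}{4 J}$
$d = 3$ ($d = -2 + 5 = 3$)
$T{\left(g,S \right)} = 2 + S$ ($T{\left(g,S \right)} = S + 2 = 2 + S$)
$u{\left(P \right)} = \frac{9 i}{4}$ ($u{\left(P \right)} = \sqrt{\left(-8 + \frac{1}{4 \left(-4\right)}\right) + 3} = \sqrt{\left(-8 + \frac{1}{4} \left(- \frac{1}{4}\right)\right) + 3} = \sqrt{\left(-8 - \frac{1}{16}\right) + 3} = \sqrt{- \frac{129}{16} + 3} = \sqrt{- \frac{81}{16}} = \frac{9 i}{4}$)
$47 + z{\left(4 \right)} u{\left(T{\left(-4,4 \right)} \right)} = 47 + 4 \frac{9 i}{4} = 47 + 9 i$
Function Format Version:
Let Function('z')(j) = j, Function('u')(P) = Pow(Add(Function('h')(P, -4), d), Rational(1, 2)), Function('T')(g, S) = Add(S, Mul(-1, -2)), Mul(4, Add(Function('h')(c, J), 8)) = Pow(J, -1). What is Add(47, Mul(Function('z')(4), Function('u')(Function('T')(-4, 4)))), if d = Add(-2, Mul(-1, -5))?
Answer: Add(47, Mul(9, I)) ≈ Add(47.000, Mul(9.0000, I))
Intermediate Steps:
Function('h')(c, J) = Add(-8, Mul(Rational(1, 4), Pow(J, -1)))
d = 3 (d = Add(-2, 5) = 3)
Function('T')(g, S) = Add(2, S) (Function('T')(g, S) = Add(S, 2) = Add(2, S))
Function('u')(P) = Mul(Rational(9, 4), I) (Function('u')(P) = Pow(Add(Add(-8, Mul(Rational(1, 4), Pow(-4, -1))), 3), Rational(1, 2)) = Pow(Add(Add(-8, Mul(Rational(1, 4), Rational(-1, 4))), 3), Rational(1, 2)) = Pow(Add(Add(-8, Rational(-1, 16)), 3), Rational(1, 2)) = Pow(Add(Rational(-129, 16), 3), Rational(1, 2)) = Pow(Rational(-81, 16), Rational(1, 2)) = Mul(Rational(9, 4), I))
Add(47, Mul(Function('z')(4), Function('u')(Function('T')(-4, 4)))) = Add(47, Mul(4, Mul(Rational(9, 4), I))) = Add(47, Mul(9, I))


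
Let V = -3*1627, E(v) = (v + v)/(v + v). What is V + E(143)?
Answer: -4880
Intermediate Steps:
E(v) = 1 (E(v) = (2*v)/((2*v)) = (2*v)*(1/(2*v)) = 1)
V = -4881
V + E(143) = -4881 + 1 = -4880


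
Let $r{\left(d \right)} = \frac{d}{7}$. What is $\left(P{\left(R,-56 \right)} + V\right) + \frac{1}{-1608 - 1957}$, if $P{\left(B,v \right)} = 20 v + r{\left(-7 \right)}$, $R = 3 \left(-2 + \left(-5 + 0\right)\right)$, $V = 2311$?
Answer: $\frac{4242349}{3565} \approx 1190.0$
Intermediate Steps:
$r{\left(d \right)} = \frac{d}{7}$ ($r{\left(d \right)} = d \frac{1}{7} = \frac{d}{7}$)
$R = -21$ ($R = 3 \left(-2 - 5\right) = 3 \left(-7\right) = -21$)
$P{\left(B,v \right)} = -1 + 20 v$ ($P{\left(B,v \right)} = 20 v + \frac{1}{7} \left(-7\right) = 20 v - 1 = -1 + 20 v$)
$\left(P{\left(R,-56 \right)} + V\right) + \frac{1}{-1608 - 1957} = \left(\left(-1 + 20 \left(-56\right)\right) + 2311\right) + \frac{1}{-1608 - 1957} = \left(\left(-1 - 1120\right) + 2311\right) + \frac{1}{-3565} = \left(-1121 + 2311\right) - \frac{1}{3565} = 1190 - \frac{1}{3565} = \frac{4242349}{3565}$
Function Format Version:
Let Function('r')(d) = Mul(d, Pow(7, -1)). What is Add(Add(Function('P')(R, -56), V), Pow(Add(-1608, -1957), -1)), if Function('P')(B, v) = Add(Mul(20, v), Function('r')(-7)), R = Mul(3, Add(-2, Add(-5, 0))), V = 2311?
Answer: Rational(4242349, 3565) ≈ 1190.0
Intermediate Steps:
Function('r')(d) = Mul(Rational(1, 7), d) (Function('r')(d) = Mul(d, Rational(1, 7)) = Mul(Rational(1, 7), d))
R = -21 (R = Mul(3, Add(-2, -5)) = Mul(3, -7) = -21)
Function('P')(B, v) = Add(-1, Mul(20, v)) (Function('P')(B, v) = Add(Mul(20, v), Mul(Rational(1, 7), -7)) = Add(Mul(20, v), -1) = Add(-1, Mul(20, v)))
Add(Add(Function('P')(R, -56), V), Pow(Add(-1608, -1957), -1)) = Add(Add(Add(-1, Mul(20, -56)), 2311), Pow(Add(-1608, -1957), -1)) = Add(Add(Add(-1, -1120), 2311), Pow(-3565, -1)) = Add(Add(-1121, 2311), Rational(-1, 3565)) = Add(1190, Rational(-1, 3565)) = Rational(4242349, 3565)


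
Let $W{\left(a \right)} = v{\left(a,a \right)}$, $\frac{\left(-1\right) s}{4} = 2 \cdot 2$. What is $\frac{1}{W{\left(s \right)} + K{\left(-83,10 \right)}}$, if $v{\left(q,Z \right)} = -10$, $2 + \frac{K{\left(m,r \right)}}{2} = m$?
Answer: $- \frac{1}{180} \approx -0.0055556$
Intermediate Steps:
$K{\left(m,r \right)} = -4 + 2 m$
$s = -16$ ($s = - 4 \cdot 2 \cdot 2 = \left(-4\right) 4 = -16$)
$W{\left(a \right)} = -10$
$\frac{1}{W{\left(s \right)} + K{\left(-83,10 \right)}} = \frac{1}{-10 + \left(-4 + 2 \left(-83\right)\right)} = \frac{1}{-10 - 170} = \frac{1}{-180} = - \frac{1}{180}$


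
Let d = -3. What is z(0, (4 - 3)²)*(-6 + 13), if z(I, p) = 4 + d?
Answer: 7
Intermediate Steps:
z(I, p) = 1 (z(I, p) = 4 - 3 = 1)
z(0, (4 - 3)²)*(-6 + 13) = 1*(-6 + 13) = 1*7 = 7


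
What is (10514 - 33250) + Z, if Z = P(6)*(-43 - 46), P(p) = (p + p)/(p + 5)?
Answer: -251164/11 ≈ -22833.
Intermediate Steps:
P(p) = 2*p/(5 + p) (P(p) = (2*p)/(5 + p) = 2*p/(5 + p))
Z = -1068/11 (Z = (2*6/(5 + 6))*(-43 - 46) = (2*6/11)*(-89) = (2*6*(1/11))*(-89) = (12/11)*(-89) = -1068/11 ≈ -97.091)
(10514 - 33250) + Z = (10514 - 33250) - 1068/11 = -22736 - 1068/11 = -251164/11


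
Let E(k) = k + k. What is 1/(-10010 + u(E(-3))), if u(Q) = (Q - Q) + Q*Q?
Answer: -1/9974 ≈ -0.00010026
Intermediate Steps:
E(k) = 2*k
u(Q) = Q² (u(Q) = 0 + Q² = Q²)
1/(-10010 + u(E(-3))) = 1/(-10010 + (2*(-3))²) = 1/(-10010 + (-6)²) = 1/(-10010 + 36) = 1/(-9974) = -1/9974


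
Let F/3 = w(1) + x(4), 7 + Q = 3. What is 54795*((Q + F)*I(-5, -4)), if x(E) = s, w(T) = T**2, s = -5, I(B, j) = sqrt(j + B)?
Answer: -2630160*I ≈ -2.6302e+6*I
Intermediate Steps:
Q = -4 (Q = -7 + 3 = -4)
I(B, j) = sqrt(B + j)
x(E) = -5
F = -12 (F = 3*(1**2 - 5) = 3*(1 - 5) = 3*(-4) = -12)
54795*((Q + F)*I(-5, -4)) = 54795*((-4 - 12)*sqrt(-5 - 4)) = 54795*(-48*I) = -2630160*I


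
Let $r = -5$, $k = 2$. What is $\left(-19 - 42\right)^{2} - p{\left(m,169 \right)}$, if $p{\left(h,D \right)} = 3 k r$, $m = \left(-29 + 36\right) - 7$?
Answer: $3751$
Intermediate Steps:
$m = 0$ ($m = 7 - 7 = 0$)
$p{\left(h,D \right)} = -30$ ($p{\left(h,D \right)} = 3 \cdot 2 \left(-5\right) = 6 \left(-5\right) = -30$)
$\left(-19 - 42\right)^{2} - p{\left(m,169 \right)} = \left(-19 - 42\right)^{2} - -30 = \left(-61\right)^{2} + 30 = 3721 + 30 = 3751$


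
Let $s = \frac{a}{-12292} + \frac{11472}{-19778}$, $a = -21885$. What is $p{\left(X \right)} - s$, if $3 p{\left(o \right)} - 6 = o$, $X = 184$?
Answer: $\frac{22657820161}{364666764} \approx 62.133$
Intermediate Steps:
$p{\left(o \right)} = 2 + \frac{o}{3}$
$s = \frac{145913853}{121555588}$ ($s = - \frac{21885}{-12292} + \frac{11472}{-19778} = \left(-21885\right) \left(- \frac{1}{12292}\right) + 11472 \left(- \frac{1}{19778}\right) = \frac{21885}{12292} - \frac{5736}{9889} = \frac{145913853}{121555588} \approx 1.2004$)
$p{\left(X \right)} - s = \left(2 + \frac{1}{3} \cdot 184\right) - \frac{145913853}{121555588} = \left(2 + \frac{184}{3}\right) - \frac{145913853}{121555588} = \frac{190}{3} - \frac{145913853}{121555588} = \frac{22657820161}{364666764}$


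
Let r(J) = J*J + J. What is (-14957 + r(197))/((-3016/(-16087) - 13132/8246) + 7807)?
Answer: 227870118907/73959908919 ≈ 3.0810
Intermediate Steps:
r(J) = J + J² (r(J) = J² + J = J + J²)
(-14957 + r(197))/((-3016/(-16087) - 13132/8246) + 7807) = (-14957 + 197*(1 + 197))/((-3016/(-16087) - 13132/8246) + 7807) = (-14957 + 197*198)/((-3016*(-1/16087) - 13132*1/8246) + 7807) = (-14957 + 39006)/((3016/16087 - 938/589) + 7807) = 24049/(-13313182/9475243 + 7807) = 24049/(73959908919/9475243) = 24049*(9475243/73959908919) = 227870118907/73959908919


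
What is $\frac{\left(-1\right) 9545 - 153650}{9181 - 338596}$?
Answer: $\frac{32639}{65883} \approx 0.49541$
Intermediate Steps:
$\frac{\left(-1\right) 9545 - 153650}{9181 - 338596} = \frac{-9545 - 153650}{-329415} = \left(-163195\right) \left(- \frac{1}{329415}\right) = \frac{32639}{65883}$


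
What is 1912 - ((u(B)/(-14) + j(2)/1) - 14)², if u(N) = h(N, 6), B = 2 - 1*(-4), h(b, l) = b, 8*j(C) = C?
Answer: 1341399/784 ≈ 1711.0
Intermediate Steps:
j(C) = C/8
B = 6 (B = 2 + 4 = 6)
u(N) = N
1912 - ((u(B)/(-14) + j(2)/1) - 14)² = 1912 - ((6/(-14) + ((⅛)*2)/1) - 14)² = 1912 - ((6*(-1/14) + (¼)*1) - 14)² = 1912 - ((-3/7 + ¼) - 14)² = 1912 - (-5/28 - 14)² = 1912 - (-397/28)² = 1912 - 1*157609/784 = 1912 - 157609/784 = 1341399/784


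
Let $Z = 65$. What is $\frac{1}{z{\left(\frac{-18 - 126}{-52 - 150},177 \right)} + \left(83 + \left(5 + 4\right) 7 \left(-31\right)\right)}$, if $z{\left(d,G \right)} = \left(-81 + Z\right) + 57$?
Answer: $- \frac{1}{1829} \approx -0.00054675$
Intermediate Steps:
$z{\left(d,G \right)} = 41$ ($z{\left(d,G \right)} = \left(-81 + 65\right) + 57 = -16 + 57 = 41$)
$\frac{1}{z{\left(\frac{-18 - 126}{-52 - 150},177 \right)} + \left(83 + \left(5 + 4\right) 7 \left(-31\right)\right)} = \frac{1}{41 + \left(83 + \left(5 + 4\right) 7 \left(-31\right)\right)} = \frac{1}{41 + \left(83 + 9 \cdot 7 \left(-31\right)\right)} = \frac{1}{41 + \left(83 + 63 \left(-31\right)\right)} = \frac{1}{41 + \left(83 - 1953\right)} = \frac{1}{41 - 1870} = \frac{1}{-1829} = - \frac{1}{1829}$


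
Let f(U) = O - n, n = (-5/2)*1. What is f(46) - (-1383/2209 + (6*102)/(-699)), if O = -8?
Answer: -4115917/1029394 ≈ -3.9984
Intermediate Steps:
n = -5/2 (n = ((½)*(-5))*1 = -5/2*1 = -5/2 ≈ -2.5000)
f(U) = -11/2 (f(U) = -8 - 1*(-5/2) = -8 + 5/2 = -11/2)
f(46) - (-1383/2209 + (6*102)/(-699)) = -11/2 - (-1383/2209 + (6*102)/(-699)) = -11/2 - (-1383*1/2209 + 612*(-1/699)) = -11/2 - (-1383/2209 - 204/233) = -11/2 - 1*(-772875/514697) = -11/2 + 772875/514697 = -4115917/1029394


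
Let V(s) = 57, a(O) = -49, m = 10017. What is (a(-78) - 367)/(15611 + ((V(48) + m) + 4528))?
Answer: -416/30213 ≈ -0.013769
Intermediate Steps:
(a(-78) - 367)/(15611 + ((V(48) + m) + 4528)) = (-49 - 367)/(15611 + ((57 + 10017) + 4528)) = -416/(15611 + (10074 + 4528)) = -416/(15611 + 14602) = -416/30213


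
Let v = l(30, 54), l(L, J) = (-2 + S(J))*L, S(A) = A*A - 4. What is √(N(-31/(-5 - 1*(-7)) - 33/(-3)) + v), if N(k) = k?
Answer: 3*√38798/2 ≈ 295.46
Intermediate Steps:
S(A) = -4 + A² (S(A) = A² - 4 = -4 + A²)
l(L, J) = L*(-6 + J²) (l(L, J) = (-2 + (-4 + J²))*L = (-6 + J²)*L = L*(-6 + J²))
v = 87300 (v = 30*(-6 + 54²) = 30*(-6 + 2916) = 30*2910 = 87300)
√(N(-31/(-5 - 1*(-7)) - 33/(-3)) + v) = √((-31/(-5 - 1*(-7)) - 33/(-3)) + 87300) = √((-31/(-5 + 7) - 33*(-⅓)) + 87300) = √((-31/2 + 11) + 87300) = √(-9/2 + 87300) = √(174591/2) = 3*√38798/2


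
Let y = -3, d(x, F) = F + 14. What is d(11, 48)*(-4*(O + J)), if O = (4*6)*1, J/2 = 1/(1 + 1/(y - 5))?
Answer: -45632/7 ≈ -6518.9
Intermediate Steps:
d(x, F) = 14 + F
J = 16/7 (J = 2/(1 + 1/(-3 - 5)) = 2/(1 + 1/(-8)) = 2/(1 - ⅛) = 2/(7/8) = 2*(8/7) = 16/7 ≈ 2.2857)
O = 24 (O = 24*1 = 24)
d(11, 48)*(-4*(O + J)) = (14 + 48)*(-4*(24 + 16/7)) = 62*(-4*184/7) = 62*(-736/7) = -45632/7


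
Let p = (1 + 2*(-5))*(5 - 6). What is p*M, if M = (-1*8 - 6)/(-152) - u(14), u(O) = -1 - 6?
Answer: 4851/76 ≈ 63.829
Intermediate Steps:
u(O) = -7
p = 9 (p = (1 - 10)*(-1) = -9*(-1) = 9)
M = 539/76 (M = (-1*8 - 6)/(-152) - 1*(-7) = (-8 - 6)*(-1/152) + 7 = -14*(-1/152) + 7 = 7/76 + 7 = 539/76 ≈ 7.0921)
p*M = 9*(539/76) = 4851/76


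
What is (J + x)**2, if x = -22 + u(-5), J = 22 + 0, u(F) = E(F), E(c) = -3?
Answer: 9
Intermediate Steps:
u(F) = -3
J = 22
x = -25 (x = -22 - 3 = -25)
(J + x)**2 = (22 - 25)**2 = (-3)**2 = 9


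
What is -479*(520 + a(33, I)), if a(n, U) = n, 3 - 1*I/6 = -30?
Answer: -264887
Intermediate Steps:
I = 198 (I = 18 - 6*(-30) = 18 + 180 = 198)
-479*(520 + a(33, I)) = -479*(520 + 33) = -479*553 = -264887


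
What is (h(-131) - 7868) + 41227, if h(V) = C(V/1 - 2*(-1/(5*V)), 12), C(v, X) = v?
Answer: 21764338/655 ≈ 33228.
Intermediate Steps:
h(V) = V + 2/(5*V) (h(V) = V/1 - 2*(-1/(5*V)) = V*1 - (-2)/(5*V) = V + 2/(5*V))
(h(-131) - 7868) + 41227 = ((-131 + (2/5)/(-131)) - 7868) + 41227 = ((-131 + (2/5)*(-1/131)) - 7868) + 41227 = ((-131 - 2/655) - 7868) + 41227 = (-85807/655 - 7868) + 41227 = -5239347/655 + 41227 = 21764338/655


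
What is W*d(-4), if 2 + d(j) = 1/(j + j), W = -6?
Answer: 51/4 ≈ 12.750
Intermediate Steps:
d(j) = -2 + 1/(2*j) (d(j) = -2 + 1/(j + j) = -2 + 1/(2*j))
W*d(-4) = -6*(-2 + (½)/(-4)) = -6*(-2 + (½)*(-¼)) = -6*(-2 - ⅛) = -6*(-17/8) = 51/4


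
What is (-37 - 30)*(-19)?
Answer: 1273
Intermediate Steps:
(-37 - 30)*(-19) = -67*(-19) = 1273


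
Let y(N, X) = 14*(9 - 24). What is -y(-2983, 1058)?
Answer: 210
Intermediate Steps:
y(N, X) = -210 (y(N, X) = 14*(-15) = -210)
-y(-2983, 1058) = -1*(-210) = 210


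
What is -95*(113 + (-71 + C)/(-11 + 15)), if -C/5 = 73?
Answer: -380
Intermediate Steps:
C = -365 (C = -5*73 = -365)
-95*(113 + (-71 + C)/(-11 + 15)) = -95*(113 + (-71 - 365)/(-11 + 15)) = -95*(113 - 436/4) = -95*(113 - 436*1/4) = -95*(113 - 109) = -95*4 = -380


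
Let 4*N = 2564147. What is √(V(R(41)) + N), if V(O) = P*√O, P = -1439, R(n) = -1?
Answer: √(2564147 - 5756*I)/2 ≈ 800.65 - 0.89865*I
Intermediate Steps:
N = 2564147/4 (N = (¼)*2564147 = 2564147/4 ≈ 6.4104e+5)
V(O) = -1439*√O
√(V(R(41)) + N) = √(-1439*I + 2564147/4) = √(2564147/4 - 1439*I)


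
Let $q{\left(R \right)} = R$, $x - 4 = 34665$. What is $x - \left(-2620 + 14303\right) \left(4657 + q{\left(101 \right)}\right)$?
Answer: $-55553045$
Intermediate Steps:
$x = 34669$ ($x = 4 + 34665 = 34669$)
$x - \left(-2620 + 14303\right) \left(4657 + q{\left(101 \right)}\right) = 34669 - \left(-2620 + 14303\right) \left(4657 + 101\right) = 34669 - 11683 \cdot 4758 = 34669 - 55587714 = -55553045$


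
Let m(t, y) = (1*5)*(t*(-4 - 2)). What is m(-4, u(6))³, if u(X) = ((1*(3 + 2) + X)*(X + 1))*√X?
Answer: 1728000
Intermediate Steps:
u(X) = √X*(1 + X)*(5 + X) (u(X) = ((1*5 + X)*(1 + X))*√X = ((5 + X)*(1 + X))*√X = ((1 + X)*(5 + X))*√X = √X*(1 + X)*(5 + X))
m(t, y) = -30*t (m(t, y) = 5*(t*(-6)) = 5*(-6*t) = -30*t)
m(-4, u(6))³ = (-30*(-4))³ = 120³ = 1728000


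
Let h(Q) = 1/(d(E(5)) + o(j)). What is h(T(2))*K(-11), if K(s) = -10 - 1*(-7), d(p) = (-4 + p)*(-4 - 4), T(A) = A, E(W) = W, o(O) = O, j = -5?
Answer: 3/13 ≈ 0.23077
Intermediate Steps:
d(p) = 32 - 8*p (d(p) = (-4 + p)*(-8) = 32 - 8*p)
K(s) = -3 (K(s) = -10 + 7 = -3)
h(Q) = -1/13 (h(Q) = 1/((32 - 8*5) - 5) = 1/((32 - 40) - 5) = 1/(-8 - 5) = 1/(-13) = -1/13)
h(T(2))*K(-11) = -1/13*(-3) = 3/13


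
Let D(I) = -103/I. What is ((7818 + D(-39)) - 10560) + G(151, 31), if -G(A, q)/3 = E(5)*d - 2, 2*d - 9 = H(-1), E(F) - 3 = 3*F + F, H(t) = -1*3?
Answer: -114674/39 ≈ -2940.4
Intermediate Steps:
H(t) = -3
E(F) = 3 + 4*F (E(F) = 3 + (3*F + F) = 3 + 4*F)
d = 3 (d = 9/2 + (½)*(-3) = 9/2 - 3/2 = 3)
G(A, q) = -201 (G(A, q) = -3*((3 + 4*5)*3 - 2) = -3*((3 + 20)*3 - 2) = -3*(23*3 - 2) = -3*(69 - 2) = -3*67 = -201)
((7818 + D(-39)) - 10560) + G(151, 31) = ((7818 - 103/(-39)) - 10560) - 201 = ((7818 - 103*(-1/39)) - 10560) - 201 = ((7818 + 103/39) - 10560) - 201 = (305005/39 - 10560) - 201 = -106835/39 - 201 = -114674/39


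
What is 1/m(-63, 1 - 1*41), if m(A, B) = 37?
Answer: 1/37 ≈ 0.027027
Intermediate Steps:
1/m(-63, 1 - 1*41) = 1/37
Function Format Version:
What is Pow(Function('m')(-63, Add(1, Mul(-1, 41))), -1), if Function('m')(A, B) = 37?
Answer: Rational(1, 37) ≈ 0.027027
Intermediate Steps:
Pow(Function('m')(-63, Add(1, Mul(-1, 41))), -1) = Pow(37, -1) = Rational(1, 37)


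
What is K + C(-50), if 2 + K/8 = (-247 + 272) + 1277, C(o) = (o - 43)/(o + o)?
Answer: 1040093/100 ≈ 10401.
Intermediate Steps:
C(o) = (-43 + o)/(2*o) (C(o) = (-43 + o)/((2*o)) = (-43 + o)*(1/(2*o)) = (-43 + o)/(2*o))
K = 10400 (K = -16 + 8*((-247 + 272) + 1277) = -16 + 8*(25 + 1277) = -16 + 8*1302 = -16 + 10416 = 10400)
K + C(-50) = 10400 + (1/2)*(-43 - 50)/(-50) = 10400 + (1/2)*(-1/50)*(-93) = 10400 + 93/100 = 1040093/100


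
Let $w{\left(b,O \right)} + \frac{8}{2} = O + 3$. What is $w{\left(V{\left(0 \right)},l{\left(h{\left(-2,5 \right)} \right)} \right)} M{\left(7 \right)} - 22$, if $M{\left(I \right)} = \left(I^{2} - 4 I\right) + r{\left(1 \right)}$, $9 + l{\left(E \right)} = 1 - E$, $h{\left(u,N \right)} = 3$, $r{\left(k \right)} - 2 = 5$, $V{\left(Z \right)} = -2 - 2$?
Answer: $-358$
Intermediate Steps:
$V{\left(Z \right)} = -4$
$r{\left(k \right)} = 7$ ($r{\left(k \right)} = 2 + 5 = 7$)
$l{\left(E \right)} = -8 - E$ ($l{\left(E \right)} = -9 - \left(-1 + E\right) = -8 - E$)
$M{\left(I \right)} = 7 + I^{2} - 4 I$ ($M{\left(I \right)} = \left(I^{2} - 4 I\right) + 7 = 7 + I^{2} - 4 I$)
$w{\left(b,O \right)} = -1 + O$ ($w{\left(b,O \right)} = -4 + \left(O + 3\right) = -4 + \left(3 + O\right) = -1 + O$)
$w{\left(V{\left(0 \right)},l{\left(h{\left(-2,5 \right)} \right)} \right)} M{\left(7 \right)} - 22 = \left(-1 - 11\right) \left(7 + 7^{2} - 28\right) - 22 = \left(-1 - 11\right) \left(7 + 49 - 28\right) - 22 = \left(-1 - 11\right) 28 - 22 = \left(-12\right) 28 - 22 = -336 - 22 = -358$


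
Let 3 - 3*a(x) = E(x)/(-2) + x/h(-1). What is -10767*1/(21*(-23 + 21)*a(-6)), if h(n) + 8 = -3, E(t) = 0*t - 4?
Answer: 118437/70 ≈ 1692.0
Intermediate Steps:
E(t) = -4 (E(t) = 0 - 4 = -4)
h(n) = -11 (h(n) = -8 - 3 = -11)
a(x) = ⅓ + x/33 (a(x) = 1 - (-4/(-2) + x/(-11))/3 = 1 - (-4*(-½) + x*(-1/11))/3 = 1 - (2 - x/11)/3 = 1 + (-⅔ + x/33) = ⅓ + x/33)
-10767*1/(21*(-23 + 21)*a(-6)) = -10767*1/(21*(-23 + 21)*(⅓ + (1/33)*(-6))) = -10767*(-1/(42*(⅓ - 2/11))) = -10767/(((5/33)*(-2))*21) = -10767/((-10/33*21)) = -10767/(-70/11) = -10767*(-11/70) = 118437/70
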